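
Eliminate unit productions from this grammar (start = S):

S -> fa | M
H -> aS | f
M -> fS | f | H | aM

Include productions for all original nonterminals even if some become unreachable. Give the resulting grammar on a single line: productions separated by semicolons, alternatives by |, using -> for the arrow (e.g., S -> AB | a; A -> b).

S -> f | aM | aS | fS | fa; H -> f | aS; M -> f | aM | aS | fS

Unit productions: M->H, S->M.
Unit pairs (A ⇒* B via units): (M,H), (S,H), (S,M).
S: inherits non-unit rules of {H, M, S} → aM | aS | f | fS | fa.
H: inherits non-unit rules of {H} → aS | f.
M: inherits non-unit rules of {H, M} → aM | aS | f | fS.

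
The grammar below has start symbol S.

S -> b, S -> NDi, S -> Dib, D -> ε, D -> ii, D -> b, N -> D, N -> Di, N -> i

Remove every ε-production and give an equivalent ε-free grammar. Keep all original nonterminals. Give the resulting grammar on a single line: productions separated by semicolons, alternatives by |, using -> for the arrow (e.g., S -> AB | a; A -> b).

S -> b | i | Di | Ni | ib | Dib | NDi; D -> b | ii; N -> D | i | Di

Nullable set: {D, N}.
S -> Dib: D nullable, giving Dib | ib.
S -> NDi: N, D nullable, giving Di | NDi | Ni | i.
Drop D -> ε.
N -> D: D nullable, giving D.
N -> Di: D nullable, giving Di | i.
Unchanged (no nullable symbols): S -> b; D -> b; D -> ii; N -> i.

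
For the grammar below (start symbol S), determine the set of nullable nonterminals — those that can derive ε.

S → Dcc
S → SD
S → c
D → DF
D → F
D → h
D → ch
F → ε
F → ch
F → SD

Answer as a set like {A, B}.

{D, F}

Directly nullable (have an ε-rule): {F}.
D is nullable via D -> F (every symbol on the right is already known nullable).
Not nullable: S — each has a terminal in every rule's right-hand side or depends on a non-nullable symbol.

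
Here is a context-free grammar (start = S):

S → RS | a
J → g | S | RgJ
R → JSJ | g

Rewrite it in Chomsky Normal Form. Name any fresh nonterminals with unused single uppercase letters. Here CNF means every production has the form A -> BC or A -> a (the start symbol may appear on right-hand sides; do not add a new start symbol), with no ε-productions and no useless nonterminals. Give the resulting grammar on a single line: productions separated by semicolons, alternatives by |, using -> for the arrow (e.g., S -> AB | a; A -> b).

No ε-productions.
After unit-elimination: S -> a | RS; J -> a | g | RS | RgJ; R -> g | JSJ.
TERM: introduce A -> g and substitute in every rule of length ≥2.
BIN: J -> RAJ becomes J -> RB, B -> AJ; R -> JSJ becomes R -> JC, C -> SJ.

S -> a | RS; A -> g; B -> AJ; C -> SJ; J -> a | g | RB | RS; R -> g | JC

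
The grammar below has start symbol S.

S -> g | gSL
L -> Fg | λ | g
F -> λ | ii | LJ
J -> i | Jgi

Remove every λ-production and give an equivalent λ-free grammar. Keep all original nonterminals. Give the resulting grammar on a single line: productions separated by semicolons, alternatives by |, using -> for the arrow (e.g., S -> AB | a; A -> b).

Nullable set: {F, L}.
S -> gSL: L nullable, giving gS | gSL.
Drop F -> λ.
F -> LJ: L nullable, giving J | LJ.
Drop L -> λ.
L -> Fg: F nullable, giving Fg | g.
Unchanged (no nullable symbols): S -> g; F -> ii; J -> Jgi; J -> i; L -> g.

S -> g | gS | gSL; F -> J | LJ | ii; J -> i | Jgi; L -> g | Fg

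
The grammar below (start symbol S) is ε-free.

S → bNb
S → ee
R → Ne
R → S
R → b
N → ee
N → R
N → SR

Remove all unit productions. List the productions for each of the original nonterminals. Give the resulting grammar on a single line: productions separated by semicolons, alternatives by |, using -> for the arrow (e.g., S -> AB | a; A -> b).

Unit productions: N->R, R->S.
Unit pairs (A ⇒* B via units): (N,R), (N,S), (R,S).
S: inherits non-unit rules of {S} → bNb | ee.
N: inherits non-unit rules of {N, R, S} → Ne | SR | b | bNb | ee.
R: inherits non-unit rules of {R, S} → Ne | b | bNb | ee.

S -> ee | bNb; N -> b | Ne | SR | ee | bNb; R -> b | Ne | ee | bNb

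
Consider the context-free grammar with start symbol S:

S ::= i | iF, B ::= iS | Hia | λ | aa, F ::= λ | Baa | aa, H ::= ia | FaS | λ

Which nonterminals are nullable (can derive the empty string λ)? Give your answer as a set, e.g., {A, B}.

{B, F, H}

Directly nullable (have an ε-rule): {B, F, H}.
Not nullable: S — each has a terminal in every rule's right-hand side or depends on a non-nullable symbol.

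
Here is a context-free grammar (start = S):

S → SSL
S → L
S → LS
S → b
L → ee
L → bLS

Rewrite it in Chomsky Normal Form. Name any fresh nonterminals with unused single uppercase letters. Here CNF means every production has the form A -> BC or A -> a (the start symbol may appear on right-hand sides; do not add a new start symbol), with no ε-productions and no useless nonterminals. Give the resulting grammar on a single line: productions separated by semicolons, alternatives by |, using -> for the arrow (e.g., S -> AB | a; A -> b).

No ε-productions.
After unit-elimination: S -> b | LS | ee | SSL | bLS; L -> ee | bLS.
TERM: introduce A -> b, B -> e and substitute in every rule of length ≥2.
BIN: L -> ALS becomes L -> AC, C -> LS; S -> ALS becomes S -> AD, D -> LS; S -> SSL becomes S -> SE, E -> SL.

S -> b | AD | BB | LS | SE; A -> b; B -> e; C -> LS; D -> LS; E -> SL; L -> AC | BB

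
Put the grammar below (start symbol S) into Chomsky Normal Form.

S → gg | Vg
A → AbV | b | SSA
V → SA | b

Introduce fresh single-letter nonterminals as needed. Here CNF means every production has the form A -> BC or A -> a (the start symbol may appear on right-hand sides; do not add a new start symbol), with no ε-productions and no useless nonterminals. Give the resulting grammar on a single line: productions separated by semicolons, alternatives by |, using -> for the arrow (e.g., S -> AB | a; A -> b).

S -> CC | VC; A -> b | AD | SE; B -> b; C -> g; D -> BV; E -> SA; V -> b | SA

No ε-productions.
No unit productions to eliminate.
TERM: introduce B -> b, C -> g and substitute in every rule of length ≥2.
BIN: A -> ABV becomes A -> AD, D -> BV; A -> SSA becomes A -> SE, E -> SA.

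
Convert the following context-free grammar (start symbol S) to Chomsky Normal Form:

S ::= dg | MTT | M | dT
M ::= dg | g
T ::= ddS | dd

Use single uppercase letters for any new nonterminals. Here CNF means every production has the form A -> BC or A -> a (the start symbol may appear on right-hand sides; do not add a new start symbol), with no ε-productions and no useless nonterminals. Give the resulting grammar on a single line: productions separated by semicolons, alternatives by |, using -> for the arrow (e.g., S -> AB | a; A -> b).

No ε-productions.
After unit-elimination: S -> g | dT | dg | MTT; M -> g | dg; T -> dd | ddS.
TERM: introduce A -> d, B -> g and substitute in every rule of length ≥2.
BIN: S -> MTT becomes S -> MC, C -> TT; T -> AAS becomes T -> AD, D -> AS.

S -> g | AB | AT | MC; A -> d; B -> g; C -> TT; D -> AS; M -> g | AB; T -> AA | AD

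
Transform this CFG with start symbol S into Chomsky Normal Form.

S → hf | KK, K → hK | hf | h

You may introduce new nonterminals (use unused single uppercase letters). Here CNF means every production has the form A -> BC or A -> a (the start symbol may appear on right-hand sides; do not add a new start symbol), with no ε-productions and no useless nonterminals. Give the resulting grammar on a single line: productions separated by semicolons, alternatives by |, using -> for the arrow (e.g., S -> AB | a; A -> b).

S -> AB | KK; A -> h; B -> f; K -> h | AB | AK

No ε-productions.
No unit productions to eliminate.
TERM: introduce B -> f, A -> h and substitute in every rule of length ≥2.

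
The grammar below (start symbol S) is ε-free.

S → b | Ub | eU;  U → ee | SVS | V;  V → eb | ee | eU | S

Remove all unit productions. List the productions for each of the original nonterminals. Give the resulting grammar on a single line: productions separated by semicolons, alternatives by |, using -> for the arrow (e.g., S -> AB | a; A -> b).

S -> b | Ub | eU; U -> b | Ub | eU | eb | ee | SVS; V -> b | Ub | eU | eb | ee

Unit productions: U->V, V->S.
Unit pairs (A ⇒* B via units): (U,S), (U,V), (V,S).
S: inherits non-unit rules of {S} → Ub | b | eU.
U: inherits non-unit rules of {S, U, V} → SVS | Ub | b | eU | eb | ee.
V: inherits non-unit rules of {S, V} → Ub | b | eU | eb | ee.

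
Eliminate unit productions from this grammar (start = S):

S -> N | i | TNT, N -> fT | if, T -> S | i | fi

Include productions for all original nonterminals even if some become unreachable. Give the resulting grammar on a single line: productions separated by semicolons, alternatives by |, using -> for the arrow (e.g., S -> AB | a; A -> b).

S -> i | fT | if | TNT; N -> fT | if; T -> i | fT | fi | if | TNT

Unit productions: S->N, T->S.
Unit pairs (A ⇒* B via units): (S,N), (T,N), (T,S).
S: inherits non-unit rules of {N, S} → TNT | fT | i | if.
N: inherits non-unit rules of {N} → fT | if.
T: inherits non-unit rules of {N, S, T} → TNT | fT | fi | i | if.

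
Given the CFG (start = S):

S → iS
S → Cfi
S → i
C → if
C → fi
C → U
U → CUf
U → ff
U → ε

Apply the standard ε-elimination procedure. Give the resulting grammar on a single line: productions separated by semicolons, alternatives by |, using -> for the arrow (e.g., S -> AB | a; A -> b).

S -> i | fi | iS | Cfi; C -> U | fi | if; U -> f | Cf | Uf | ff | CUf

Nullable set: {C, U}.
S -> Cfi: C nullable, giving Cfi | fi.
C -> U: U nullable, giving U.
Drop U -> ε.
U -> CUf: C, U nullable, giving CUf | Cf | Uf | f.
Unchanged (no nullable symbols): S -> i; S -> iS; C -> fi; C -> if; U -> ff.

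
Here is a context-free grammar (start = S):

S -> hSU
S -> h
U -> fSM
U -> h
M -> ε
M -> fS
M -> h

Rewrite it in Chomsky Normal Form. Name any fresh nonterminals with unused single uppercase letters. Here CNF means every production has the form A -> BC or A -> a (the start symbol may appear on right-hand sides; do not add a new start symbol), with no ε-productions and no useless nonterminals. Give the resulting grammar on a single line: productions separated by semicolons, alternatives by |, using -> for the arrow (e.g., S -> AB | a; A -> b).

S -> h | BC; A -> f; B -> h; C -> SU; D -> SM; M -> h | AS; U -> h | AD | AS

Nullable: {M}; after ε-elimination: S -> h | hSU; M -> h | fS; U -> h | fS | fSM.
No unit productions to eliminate.
TERM: introduce A -> f, B -> h and substitute in every rule of length ≥2.
BIN: S -> BSU becomes S -> BC, C -> SU; U -> ASM becomes U -> AD, D -> SM.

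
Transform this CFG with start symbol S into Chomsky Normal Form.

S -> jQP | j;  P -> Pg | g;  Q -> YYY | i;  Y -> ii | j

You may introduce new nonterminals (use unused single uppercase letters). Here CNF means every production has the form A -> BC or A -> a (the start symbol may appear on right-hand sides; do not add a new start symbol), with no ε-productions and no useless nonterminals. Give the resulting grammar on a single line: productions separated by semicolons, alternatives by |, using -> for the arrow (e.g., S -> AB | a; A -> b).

S -> j | BE; A -> g; B -> j; C -> i; D -> YY; E -> QP; P -> g | PA; Q -> i | YD; Y -> j | CC

No ε-productions.
No unit productions to eliminate.
TERM: introduce A -> g, C -> i, B -> j and substitute in every rule of length ≥2.
BIN: Q -> YYY becomes Q -> YD, D -> YY; S -> BQP becomes S -> BE, E -> QP.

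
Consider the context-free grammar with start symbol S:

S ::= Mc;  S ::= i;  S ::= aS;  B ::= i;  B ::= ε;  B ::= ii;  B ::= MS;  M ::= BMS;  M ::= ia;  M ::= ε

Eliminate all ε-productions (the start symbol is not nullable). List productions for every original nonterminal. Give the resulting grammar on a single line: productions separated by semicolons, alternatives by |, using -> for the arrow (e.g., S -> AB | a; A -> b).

Nullable set: {B, M}.
S -> Mc: M nullable, giving Mc | c.
Drop B -> ε.
B -> MS: M nullable, giving MS | S.
Drop M -> ε.
M -> BMS: B, M nullable, giving BMS | BS | MS | S.
Unchanged (no nullable symbols): S -> aS; S -> i; B -> i; B -> ii; M -> ia.

S -> c | i | Mc | aS; B -> S | i | MS | ii; M -> S | BS | MS | ia | BMS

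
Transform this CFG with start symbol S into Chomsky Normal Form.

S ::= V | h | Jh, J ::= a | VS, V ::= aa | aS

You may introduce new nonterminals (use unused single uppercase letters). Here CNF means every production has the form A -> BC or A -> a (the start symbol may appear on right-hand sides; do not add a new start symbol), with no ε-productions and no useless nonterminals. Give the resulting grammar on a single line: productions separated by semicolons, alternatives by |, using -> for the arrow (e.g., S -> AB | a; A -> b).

S -> h | BB | BS | JA; A -> h; B -> a; J -> a | VS; V -> BB | BS

No ε-productions.
After unit-elimination: S -> h | Jh | aS | aa; J -> a | VS; V -> aS | aa.
TERM: introduce B -> a, A -> h and substitute in every rule of length ≥2.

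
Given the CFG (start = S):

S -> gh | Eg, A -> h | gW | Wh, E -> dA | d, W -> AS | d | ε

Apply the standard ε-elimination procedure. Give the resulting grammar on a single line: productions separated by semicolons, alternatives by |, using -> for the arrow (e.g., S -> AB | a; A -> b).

Nullable set: {W}.
A -> Wh: W nullable, giving Wh | h.
A -> gW: W nullable, giving g | gW.
Drop W -> ε.
Unchanged (no nullable symbols): S -> Eg; S -> gh; A -> h; E -> d; E -> dA; W -> AS; W -> d.

S -> Eg | gh; A -> g | h | Wh | gW; E -> d | dA; W -> d | AS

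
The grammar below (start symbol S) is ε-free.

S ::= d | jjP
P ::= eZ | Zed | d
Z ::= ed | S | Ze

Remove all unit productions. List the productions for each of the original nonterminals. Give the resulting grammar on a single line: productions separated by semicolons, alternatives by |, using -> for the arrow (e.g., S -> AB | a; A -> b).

Unit productions: Z->S.
Unit pairs (A ⇒* B via units): (Z,S).
S: inherits non-unit rules of {S} → d | jjP.
P: inherits non-unit rules of {P} → Zed | d | eZ.
Z: inherits non-unit rules of {S, Z} → Ze | d | ed | jjP.

S -> d | jjP; P -> d | eZ | Zed; Z -> d | Ze | ed | jjP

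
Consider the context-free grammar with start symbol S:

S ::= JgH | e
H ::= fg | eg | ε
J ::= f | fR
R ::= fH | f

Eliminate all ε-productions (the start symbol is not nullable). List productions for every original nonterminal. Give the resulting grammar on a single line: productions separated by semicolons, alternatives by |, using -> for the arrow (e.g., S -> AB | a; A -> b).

Nullable set: {H}.
S -> JgH: H nullable, giving Jg | JgH.
Drop H -> ε.
R -> fH: H nullable, giving f | fH.
Unchanged (no nullable symbols): S -> e; H -> eg; H -> fg; J -> f; J -> fR; R -> f.

S -> e | Jg | JgH; H -> eg | fg; J -> f | fR; R -> f | fH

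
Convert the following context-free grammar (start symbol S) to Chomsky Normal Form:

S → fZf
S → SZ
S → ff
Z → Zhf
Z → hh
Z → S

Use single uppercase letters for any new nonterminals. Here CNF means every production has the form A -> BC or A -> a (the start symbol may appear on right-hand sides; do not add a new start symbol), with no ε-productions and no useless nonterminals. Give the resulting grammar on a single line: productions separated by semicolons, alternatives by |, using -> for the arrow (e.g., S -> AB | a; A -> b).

S -> AA | AC | SZ; A -> f; B -> h; C -> ZA; D -> ZA; E -> BA; Z -> AA | AD | BB | SZ | ZE

No ε-productions.
After unit-elimination: S -> SZ | ff | fZf; Z -> SZ | ff | hh | Zhf | fZf.
TERM: introduce A -> f, B -> h and substitute in every rule of length ≥2.
BIN: S -> AZA becomes S -> AC, C -> ZA; Z -> AZA becomes Z -> AD, D -> ZA; Z -> ZBA becomes Z -> ZE, E -> BA.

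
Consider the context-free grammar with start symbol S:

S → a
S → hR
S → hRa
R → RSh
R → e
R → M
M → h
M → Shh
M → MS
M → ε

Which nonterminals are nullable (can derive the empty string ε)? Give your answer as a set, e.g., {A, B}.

Directly nullable (have an ε-rule): {M}.
R is nullable via R -> M (every symbol on the right is already known nullable).
Not nullable: S — each has a terminal in every rule's right-hand side or depends on a non-nullable symbol.

{M, R}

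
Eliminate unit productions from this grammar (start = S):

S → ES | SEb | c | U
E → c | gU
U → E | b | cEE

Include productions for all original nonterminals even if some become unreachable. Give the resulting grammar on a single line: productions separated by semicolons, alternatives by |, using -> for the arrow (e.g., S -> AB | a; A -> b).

Unit productions: S->U, U->E.
Unit pairs (A ⇒* B via units): (S,E), (S,U), (U,E).
S: inherits non-unit rules of {E, S, U} → ES | SEb | b | c | cEE | gU.
E: inherits non-unit rules of {E} → c | gU.
U: inherits non-unit rules of {E, U} → b | c | cEE | gU.

S -> b | c | ES | gU | SEb | cEE; E -> c | gU; U -> b | c | gU | cEE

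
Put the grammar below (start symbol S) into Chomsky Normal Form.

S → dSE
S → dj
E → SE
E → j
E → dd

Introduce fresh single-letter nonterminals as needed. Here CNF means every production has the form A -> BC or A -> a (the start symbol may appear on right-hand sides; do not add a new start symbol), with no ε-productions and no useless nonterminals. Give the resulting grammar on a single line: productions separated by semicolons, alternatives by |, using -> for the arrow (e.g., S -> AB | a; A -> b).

No ε-productions.
No unit productions to eliminate.
TERM: introduce A -> d, B -> j and substitute in every rule of length ≥2.
BIN: S -> ASE becomes S -> AC, C -> SE.

S -> AB | AC; A -> d; B -> j; C -> SE; E -> j | AA | SE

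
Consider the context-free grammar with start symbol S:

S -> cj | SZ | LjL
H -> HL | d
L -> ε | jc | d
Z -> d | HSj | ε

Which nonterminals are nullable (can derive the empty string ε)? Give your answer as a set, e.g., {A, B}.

{L, Z}

Directly nullable (have an ε-rule): {L, Z}.
Not nullable: H, S — each has a terminal in every rule's right-hand side or depends on a non-nullable symbol.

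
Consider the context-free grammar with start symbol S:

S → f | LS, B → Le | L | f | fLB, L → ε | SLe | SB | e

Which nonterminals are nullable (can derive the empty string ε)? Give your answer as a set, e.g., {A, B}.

{B, L}

Directly nullable (have an ε-rule): {L}.
B is nullable via B -> L (every symbol on the right is already known nullable).
Not nullable: S — each has a terminal in every rule's right-hand side or depends on a non-nullable symbol.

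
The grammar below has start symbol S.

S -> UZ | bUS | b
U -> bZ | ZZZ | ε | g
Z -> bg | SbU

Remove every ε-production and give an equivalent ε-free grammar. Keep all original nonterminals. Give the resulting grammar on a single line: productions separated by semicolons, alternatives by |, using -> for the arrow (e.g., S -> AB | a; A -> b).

Nullable set: {U}.
S -> UZ: U nullable, giving UZ | Z.
S -> bUS: U nullable, giving bS | bUS.
Drop U -> ε.
Z -> SbU: U nullable, giving Sb | SbU.
Unchanged (no nullable symbols): S -> b; U -> ZZZ; U -> bZ; U -> g; Z -> bg.

S -> Z | b | UZ | bS | bUS; U -> g | bZ | ZZZ; Z -> Sb | bg | SbU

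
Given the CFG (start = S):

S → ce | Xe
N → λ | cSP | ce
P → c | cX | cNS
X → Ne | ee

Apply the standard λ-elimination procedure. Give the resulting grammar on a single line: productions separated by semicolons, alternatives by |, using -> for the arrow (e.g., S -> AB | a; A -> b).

Nullable set: {N}.
Drop N -> λ.
P -> cNS: N nullable, giving cNS | cS.
X -> Ne: N nullable, giving Ne | e.
Unchanged (no nullable symbols): S -> Xe; S -> ce; N -> cSP; N -> ce; P -> c; P -> cX; X -> ee.

S -> Xe | ce; N -> ce | cSP; P -> c | cS | cX | cNS; X -> e | Ne | ee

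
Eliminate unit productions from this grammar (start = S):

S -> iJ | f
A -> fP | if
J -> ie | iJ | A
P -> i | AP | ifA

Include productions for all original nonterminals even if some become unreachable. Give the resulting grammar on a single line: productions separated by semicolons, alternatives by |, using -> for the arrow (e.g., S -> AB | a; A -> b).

S -> f | iJ; A -> fP | if; J -> fP | iJ | ie | if; P -> i | AP | ifA

Unit productions: J->A.
Unit pairs (A ⇒* B via units): (J,A).
S: inherits non-unit rules of {S} → f | iJ.
A: inherits non-unit rules of {A} → fP | if.
J: inherits non-unit rules of {A, J} → fP | iJ | ie | if.
P: inherits non-unit rules of {P} → AP | i | ifA.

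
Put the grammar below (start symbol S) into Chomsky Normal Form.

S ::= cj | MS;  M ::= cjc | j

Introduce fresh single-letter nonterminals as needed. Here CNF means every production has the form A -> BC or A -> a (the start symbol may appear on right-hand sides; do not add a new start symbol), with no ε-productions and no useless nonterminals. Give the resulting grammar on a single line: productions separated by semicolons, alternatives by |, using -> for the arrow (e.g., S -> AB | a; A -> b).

No ε-productions.
No unit productions to eliminate.
TERM: introduce A -> c, B -> j and substitute in every rule of length ≥2.
BIN: M -> ABA becomes M -> AC, C -> BA.

S -> AB | MS; A -> c; B -> j; C -> BA; M -> j | AC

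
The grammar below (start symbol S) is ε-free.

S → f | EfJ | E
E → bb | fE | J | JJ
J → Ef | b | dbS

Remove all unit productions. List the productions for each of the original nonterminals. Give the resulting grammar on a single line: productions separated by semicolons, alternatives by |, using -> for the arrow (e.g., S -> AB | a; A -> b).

Unit productions: E->J, S->E.
Unit pairs (A ⇒* B via units): (E,J), (S,E), (S,J).
S: inherits non-unit rules of {E, J, S} → Ef | EfJ | JJ | b | bb | dbS | f | fE.
E: inherits non-unit rules of {E, J} → Ef | JJ | b | bb | dbS | fE.
J: inherits non-unit rules of {J} → Ef | b | dbS.

S -> b | f | Ef | JJ | bb | fE | EfJ | dbS; E -> b | Ef | JJ | bb | fE | dbS; J -> b | Ef | dbS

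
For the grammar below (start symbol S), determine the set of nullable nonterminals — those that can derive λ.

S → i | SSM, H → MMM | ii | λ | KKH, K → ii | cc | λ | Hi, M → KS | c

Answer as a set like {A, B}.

{H, K}

Directly nullable (have an ε-rule): {H, K}.
Not nullable: M, S — each has a terminal in every rule's right-hand side or depends on a non-nullable symbol.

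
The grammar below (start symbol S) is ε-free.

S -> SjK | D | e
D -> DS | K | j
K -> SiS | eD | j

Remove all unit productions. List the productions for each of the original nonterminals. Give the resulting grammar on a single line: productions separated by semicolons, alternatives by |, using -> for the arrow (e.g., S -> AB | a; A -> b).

Unit productions: D->K, S->D.
Unit pairs (A ⇒* B via units): (D,K), (S,D), (S,K).
S: inherits non-unit rules of {D, K, S} → DS | SiS | SjK | e | eD | j.
D: inherits non-unit rules of {D, K} → DS | SiS | eD | j.
K: inherits non-unit rules of {K} → SiS | eD | j.

S -> e | j | DS | eD | SiS | SjK; D -> j | DS | eD | SiS; K -> j | eD | SiS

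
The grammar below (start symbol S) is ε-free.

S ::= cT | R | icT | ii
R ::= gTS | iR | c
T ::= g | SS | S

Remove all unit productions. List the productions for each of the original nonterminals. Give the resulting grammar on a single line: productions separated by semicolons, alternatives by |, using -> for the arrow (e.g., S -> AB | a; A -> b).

S -> c | cT | iR | ii | gTS | icT; R -> c | iR | gTS; T -> c | g | SS | cT | iR | ii | gTS | icT

Unit productions: S->R, T->S.
Unit pairs (A ⇒* B via units): (S,R), (T,R), (T,S).
S: inherits non-unit rules of {R, S} → c | cT | gTS | iR | icT | ii.
R: inherits non-unit rules of {R} → c | gTS | iR.
T: inherits non-unit rules of {R, S, T} → SS | c | cT | g | gTS | iR | icT | ii.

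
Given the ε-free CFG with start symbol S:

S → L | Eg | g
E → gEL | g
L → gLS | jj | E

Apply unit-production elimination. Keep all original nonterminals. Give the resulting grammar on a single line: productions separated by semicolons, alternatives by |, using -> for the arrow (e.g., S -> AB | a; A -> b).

S -> g | Eg | jj | gEL | gLS; E -> g | gEL; L -> g | jj | gEL | gLS

Unit productions: L->E, S->L.
Unit pairs (A ⇒* B via units): (L,E), (S,E), (S,L).
S: inherits non-unit rules of {E, L, S} → Eg | g | gEL | gLS | jj.
E: inherits non-unit rules of {E} → g | gEL.
L: inherits non-unit rules of {E, L} → g | gEL | gLS | jj.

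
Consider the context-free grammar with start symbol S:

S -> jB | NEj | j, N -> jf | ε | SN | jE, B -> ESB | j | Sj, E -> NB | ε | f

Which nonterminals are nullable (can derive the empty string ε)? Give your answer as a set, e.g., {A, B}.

Directly nullable (have an ε-rule): {E, N}.
Not nullable: B, S — each has a terminal in every rule's right-hand side or depends on a non-nullable symbol.

{E, N}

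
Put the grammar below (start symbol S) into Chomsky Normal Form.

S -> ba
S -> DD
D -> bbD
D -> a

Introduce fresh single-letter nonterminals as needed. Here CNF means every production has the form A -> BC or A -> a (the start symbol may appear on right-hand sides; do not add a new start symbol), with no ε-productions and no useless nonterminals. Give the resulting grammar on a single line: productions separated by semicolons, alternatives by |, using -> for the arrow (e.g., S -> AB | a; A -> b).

No ε-productions.
No unit productions to eliminate.
TERM: introduce B -> a, A -> b and substitute in every rule of length ≥2.
BIN: D -> AAD becomes D -> AC, C -> AD.

S -> AB | DD; A -> b; B -> a; C -> AD; D -> a | AC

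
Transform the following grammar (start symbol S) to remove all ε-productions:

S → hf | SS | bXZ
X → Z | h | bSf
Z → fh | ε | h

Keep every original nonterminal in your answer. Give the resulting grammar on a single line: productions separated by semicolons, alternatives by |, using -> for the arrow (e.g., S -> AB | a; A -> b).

S -> b | SS | bX | bZ | hf | bXZ; X -> Z | h | bSf; Z -> h | fh

Nullable set: {X, Z}.
S -> bXZ: X, Z nullable, giving b | bX | bXZ | bZ.
X -> Z: Z nullable, giving Z.
Drop Z -> ε.
Unchanged (no nullable symbols): S -> SS; S -> hf; X -> bSf; X -> h; Z -> fh; Z -> h.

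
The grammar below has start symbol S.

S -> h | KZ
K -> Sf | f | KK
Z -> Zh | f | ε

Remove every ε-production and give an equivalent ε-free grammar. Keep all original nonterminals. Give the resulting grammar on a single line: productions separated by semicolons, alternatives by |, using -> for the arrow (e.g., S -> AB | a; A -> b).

Nullable set: {Z}.
S -> KZ: Z nullable, giving K | KZ.
Drop Z -> ε.
Z -> Zh: Z nullable, giving Zh | h.
Unchanged (no nullable symbols): S -> h; K -> KK; K -> Sf; K -> f; Z -> f.

S -> K | h | KZ; K -> f | KK | Sf; Z -> f | h | Zh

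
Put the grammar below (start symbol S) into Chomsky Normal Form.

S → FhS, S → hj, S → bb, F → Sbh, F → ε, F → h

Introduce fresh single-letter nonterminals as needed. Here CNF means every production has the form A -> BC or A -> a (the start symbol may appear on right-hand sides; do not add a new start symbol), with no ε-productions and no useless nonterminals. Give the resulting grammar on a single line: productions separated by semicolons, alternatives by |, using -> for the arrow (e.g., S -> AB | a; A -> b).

Nullable: {F}; after ε-elimination: S -> bb | hS | hj | FhS; F -> h | Sbh.
No unit productions to eliminate.
TERM: introduce A -> b, B -> h, C -> j and substitute in every rule of length ≥2.
BIN: F -> SAB becomes F -> SD, D -> AB; S -> FBS becomes S -> FE, E -> BS.

S -> AA | BC | BS | FE; A -> b; B -> h; C -> j; D -> AB; E -> BS; F -> h | SD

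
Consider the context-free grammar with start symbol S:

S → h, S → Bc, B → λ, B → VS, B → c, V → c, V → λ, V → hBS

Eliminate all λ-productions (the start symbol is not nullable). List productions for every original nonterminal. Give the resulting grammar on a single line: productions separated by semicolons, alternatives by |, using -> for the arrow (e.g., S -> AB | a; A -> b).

S -> c | h | Bc; B -> S | c | VS; V -> c | hS | hBS

Nullable set: {B, V}.
S -> Bc: B nullable, giving Bc | c.
Drop B -> λ.
B -> VS: V nullable, giving S | VS.
Drop V -> λ.
V -> hBS: B nullable, giving hBS | hS.
Unchanged (no nullable symbols): S -> h; B -> c; V -> c.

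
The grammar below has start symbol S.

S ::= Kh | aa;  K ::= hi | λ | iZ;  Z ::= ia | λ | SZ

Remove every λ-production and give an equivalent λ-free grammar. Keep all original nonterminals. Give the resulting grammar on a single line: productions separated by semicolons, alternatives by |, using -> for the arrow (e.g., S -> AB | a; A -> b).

Nullable set: {K, Z}.
S -> Kh: K nullable, giving Kh | h.
Drop K -> λ.
K -> iZ: Z nullable, giving i | iZ.
Drop Z -> λ.
Z -> SZ: Z nullable, giving S | SZ.
Unchanged (no nullable symbols): S -> aa; K -> hi; Z -> ia.

S -> h | Kh | aa; K -> i | hi | iZ; Z -> S | SZ | ia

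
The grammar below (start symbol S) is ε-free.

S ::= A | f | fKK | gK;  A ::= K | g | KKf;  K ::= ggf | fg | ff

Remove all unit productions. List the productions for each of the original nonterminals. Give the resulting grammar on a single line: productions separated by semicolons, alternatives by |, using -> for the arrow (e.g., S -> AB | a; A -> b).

Unit productions: A->K, S->A.
Unit pairs (A ⇒* B via units): (A,K), (S,A), (S,K).
S: inherits non-unit rules of {A, K, S} → KKf | f | fKK | ff | fg | g | gK | ggf.
A: inherits non-unit rules of {A, K} → KKf | ff | fg | g | ggf.
K: inherits non-unit rules of {K} → ff | fg | ggf.

S -> f | g | ff | fg | gK | KKf | fKK | ggf; A -> g | ff | fg | KKf | ggf; K -> ff | fg | ggf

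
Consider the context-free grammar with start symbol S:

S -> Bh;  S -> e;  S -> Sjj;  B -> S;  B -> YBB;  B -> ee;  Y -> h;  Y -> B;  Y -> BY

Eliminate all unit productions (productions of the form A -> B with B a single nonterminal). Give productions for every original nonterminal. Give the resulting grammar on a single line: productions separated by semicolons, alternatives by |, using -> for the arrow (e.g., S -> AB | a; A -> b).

S -> e | Bh | Sjj; B -> e | Bh | ee | Sjj | YBB; Y -> e | h | BY | Bh | ee | Sjj | YBB

Unit productions: B->S, Y->B.
Unit pairs (A ⇒* B via units): (B,S), (Y,B), (Y,S).
S: inherits non-unit rules of {S} → Bh | Sjj | e.
B: inherits non-unit rules of {B, S} → Bh | Sjj | YBB | e | ee.
Y: inherits non-unit rules of {B, S, Y} → BY | Bh | Sjj | YBB | e | ee | h.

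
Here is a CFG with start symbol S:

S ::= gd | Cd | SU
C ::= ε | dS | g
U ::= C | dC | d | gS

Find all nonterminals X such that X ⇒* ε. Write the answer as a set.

Directly nullable (have an ε-rule): {C}.
U is nullable via U -> C (every symbol on the right is already known nullable).
Not nullable: S — each has a terminal in every rule's right-hand side or depends on a non-nullable symbol.

{C, U}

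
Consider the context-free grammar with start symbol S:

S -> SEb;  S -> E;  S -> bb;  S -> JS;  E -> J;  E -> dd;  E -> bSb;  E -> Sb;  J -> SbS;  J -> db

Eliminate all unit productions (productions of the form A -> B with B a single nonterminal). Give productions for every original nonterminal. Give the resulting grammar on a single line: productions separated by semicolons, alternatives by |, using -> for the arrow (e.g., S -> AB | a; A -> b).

Unit productions: E->J, S->E.
Unit pairs (A ⇒* B via units): (E,J), (S,E), (S,J).
S: inherits non-unit rules of {E, J, S} → JS | SEb | Sb | SbS | bSb | bb | db | dd.
E: inherits non-unit rules of {E, J} → Sb | SbS | bSb | db | dd.
J: inherits non-unit rules of {J} → SbS | db.

S -> JS | Sb | bb | db | dd | SEb | SbS | bSb; E -> Sb | db | dd | SbS | bSb; J -> db | SbS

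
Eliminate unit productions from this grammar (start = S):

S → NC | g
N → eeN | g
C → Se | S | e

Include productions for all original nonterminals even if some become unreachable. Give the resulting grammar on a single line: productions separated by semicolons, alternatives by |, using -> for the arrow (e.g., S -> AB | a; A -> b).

Unit productions: C->S.
Unit pairs (A ⇒* B via units): (C,S).
S: inherits non-unit rules of {S} → NC | g.
C: inherits non-unit rules of {C, S} → NC | Se | e | g.
N: inherits non-unit rules of {N} → eeN | g.

S -> g | NC; C -> e | g | NC | Se; N -> g | eeN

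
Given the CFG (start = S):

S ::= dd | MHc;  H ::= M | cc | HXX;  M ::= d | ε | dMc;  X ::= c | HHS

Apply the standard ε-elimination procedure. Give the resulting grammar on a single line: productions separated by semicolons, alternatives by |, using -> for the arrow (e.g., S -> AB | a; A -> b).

Nullable set: {H, M}.
S -> MHc: M, H nullable, giving Hc | MHc | Mc | c.
H -> HXX: H nullable, giving HXX | XX.
H -> M: M nullable, giving M.
Drop M -> ε.
M -> dMc: M nullable, giving dMc | dc.
X -> HHS: H, H nullable, giving HHS | HS | S.
Unchanged (no nullable symbols): S -> dd; H -> cc; M -> d; X -> c.

S -> c | Hc | Mc | dd | MHc; H -> M | XX | cc | HXX; M -> d | dc | dMc; X -> S | c | HS | HHS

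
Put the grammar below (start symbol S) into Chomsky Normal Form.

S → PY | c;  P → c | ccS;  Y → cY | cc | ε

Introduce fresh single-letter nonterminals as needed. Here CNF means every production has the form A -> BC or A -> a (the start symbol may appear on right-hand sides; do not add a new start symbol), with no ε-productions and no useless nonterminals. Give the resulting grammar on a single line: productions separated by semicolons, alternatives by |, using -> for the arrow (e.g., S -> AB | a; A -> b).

S -> c | AC | PY; A -> c; B -> AS; C -> AS; P -> c | AB; Y -> c | AA | AY

Nullable: {Y}; after ε-elimination: S -> P | c | PY; P -> c | ccS; Y -> c | cY | cc.
After unit-elimination: S -> c | PY | ccS; P -> c | ccS; Y -> c | cY | cc.
TERM: introduce A -> c and substitute in every rule of length ≥2.
BIN: P -> AAS becomes P -> AB, B -> AS; S -> AAS becomes S -> AC, C -> AS.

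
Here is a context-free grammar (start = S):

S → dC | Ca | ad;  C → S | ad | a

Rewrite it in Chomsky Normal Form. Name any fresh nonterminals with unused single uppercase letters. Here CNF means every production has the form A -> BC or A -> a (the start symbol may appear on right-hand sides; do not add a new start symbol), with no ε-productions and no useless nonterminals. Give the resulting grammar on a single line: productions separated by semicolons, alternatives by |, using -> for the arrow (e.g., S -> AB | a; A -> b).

No ε-productions.
After unit-elimination: S -> Ca | ad | dC; C -> a | Ca | ad | dC.
TERM: introduce A -> a, B -> d and substitute in every rule of length ≥2.

S -> AB | BC | CA; A -> a; B -> d; C -> a | AB | BC | CA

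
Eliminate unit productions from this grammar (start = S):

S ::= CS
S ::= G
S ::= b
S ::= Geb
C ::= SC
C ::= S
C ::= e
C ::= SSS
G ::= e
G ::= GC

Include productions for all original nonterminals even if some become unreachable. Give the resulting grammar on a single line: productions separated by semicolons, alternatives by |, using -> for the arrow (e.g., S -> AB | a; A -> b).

S -> b | e | CS | GC | Geb; C -> b | e | CS | GC | SC | Geb | SSS; G -> e | GC

Unit productions: C->S, S->G.
Unit pairs (A ⇒* B via units): (C,G), (C,S), (S,G).
S: inherits non-unit rules of {G, S} → CS | GC | Geb | b | e.
C: inherits non-unit rules of {C, G, S} → CS | GC | Geb | SC | SSS | b | e.
G: inherits non-unit rules of {G} → GC | e.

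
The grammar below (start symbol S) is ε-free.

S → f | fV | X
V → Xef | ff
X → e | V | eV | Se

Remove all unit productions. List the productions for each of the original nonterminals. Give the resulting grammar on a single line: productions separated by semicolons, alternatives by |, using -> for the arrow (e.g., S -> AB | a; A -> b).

S -> e | f | Se | eV | fV | ff | Xef; V -> ff | Xef; X -> e | Se | eV | ff | Xef

Unit productions: S->X, X->V.
Unit pairs (A ⇒* B via units): (S,V), (S,X), (X,V).
S: inherits non-unit rules of {S, V, X} → Se | Xef | e | eV | f | fV | ff.
V: inherits non-unit rules of {V} → Xef | ff.
X: inherits non-unit rules of {V, X} → Se | Xef | e | eV | ff.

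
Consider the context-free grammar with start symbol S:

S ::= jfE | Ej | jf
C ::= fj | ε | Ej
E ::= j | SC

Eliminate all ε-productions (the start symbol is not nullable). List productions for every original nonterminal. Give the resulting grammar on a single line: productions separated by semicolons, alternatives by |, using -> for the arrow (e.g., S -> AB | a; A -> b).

S -> Ej | jf | jfE; C -> Ej | fj; E -> S | j | SC

Nullable set: {C}.
Drop C -> ε.
E -> SC: C nullable, giving S | SC.
Unchanged (no nullable symbols): S -> Ej; S -> jf; S -> jfE; C -> Ej; C -> fj; E -> j.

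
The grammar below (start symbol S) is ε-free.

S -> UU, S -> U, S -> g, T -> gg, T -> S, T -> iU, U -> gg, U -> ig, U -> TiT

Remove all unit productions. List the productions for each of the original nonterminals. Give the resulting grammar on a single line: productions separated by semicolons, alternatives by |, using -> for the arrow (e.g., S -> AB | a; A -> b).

Unit productions: S->U, T->S.
Unit pairs (A ⇒* B via units): (S,U), (T,S), (T,U).
S: inherits non-unit rules of {S, U} → TiT | UU | g | gg | ig.
T: inherits non-unit rules of {S, T, U} → TiT | UU | g | gg | iU | ig.
U: inherits non-unit rules of {U} → TiT | gg | ig.

S -> g | UU | gg | ig | TiT; T -> g | UU | gg | iU | ig | TiT; U -> gg | ig | TiT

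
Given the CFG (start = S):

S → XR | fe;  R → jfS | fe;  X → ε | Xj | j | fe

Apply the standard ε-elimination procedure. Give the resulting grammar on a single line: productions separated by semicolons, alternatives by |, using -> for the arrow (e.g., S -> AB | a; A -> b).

Nullable set: {X}.
S -> XR: X nullable, giving R | XR.
Drop X -> ε.
X -> Xj: X nullable, giving Xj | j.
Unchanged (no nullable symbols): S -> fe; R -> fe; R -> jfS; X -> fe; X -> j.

S -> R | XR | fe; R -> fe | jfS; X -> j | Xj | fe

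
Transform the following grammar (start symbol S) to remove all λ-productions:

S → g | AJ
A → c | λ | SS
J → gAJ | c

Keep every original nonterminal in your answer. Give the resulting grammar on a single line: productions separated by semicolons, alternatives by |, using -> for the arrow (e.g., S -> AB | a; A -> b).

Nullable set: {A}.
S -> AJ: A nullable, giving AJ | J.
Drop A -> λ.
J -> gAJ: A nullable, giving gAJ | gJ.
Unchanged (no nullable symbols): S -> g; A -> SS; A -> c; J -> c.

S -> J | g | AJ; A -> c | SS; J -> c | gJ | gAJ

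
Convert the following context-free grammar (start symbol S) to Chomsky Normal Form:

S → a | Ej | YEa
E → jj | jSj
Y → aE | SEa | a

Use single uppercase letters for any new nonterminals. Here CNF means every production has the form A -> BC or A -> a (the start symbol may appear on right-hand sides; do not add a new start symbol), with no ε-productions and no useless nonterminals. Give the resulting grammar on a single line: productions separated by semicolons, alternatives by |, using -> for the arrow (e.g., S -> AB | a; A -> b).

No ε-productions.
No unit productions to eliminate.
TERM: introduce B -> a, A -> j and substitute in every rule of length ≥2.
BIN: E -> ASA becomes E -> AC, C -> SA; S -> YEB becomes S -> YD, D -> EB; Y -> SEB becomes Y -> SF, F -> EB.

S -> a | EA | YD; A -> j; B -> a; C -> SA; D -> EB; E -> AA | AC; F -> EB; Y -> a | BE | SF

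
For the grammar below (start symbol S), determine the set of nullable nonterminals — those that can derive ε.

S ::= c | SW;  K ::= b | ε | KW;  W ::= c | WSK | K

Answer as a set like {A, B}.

Directly nullable (have an ε-rule): {K}.
W is nullable via W -> K (every symbol on the right is already known nullable).
Not nullable: S — each has a terminal in every rule's right-hand side or depends on a non-nullable symbol.

{K, W}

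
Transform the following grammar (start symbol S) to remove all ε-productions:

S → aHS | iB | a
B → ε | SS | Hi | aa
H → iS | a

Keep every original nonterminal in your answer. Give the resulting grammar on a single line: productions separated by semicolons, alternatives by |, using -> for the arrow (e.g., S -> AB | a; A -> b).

S -> a | i | iB | aHS; B -> Hi | SS | aa; H -> a | iS

Nullable set: {B}.
S -> iB: B nullable, giving i | iB.
Drop B -> ε.
Unchanged (no nullable symbols): S -> a; S -> aHS; B -> Hi; B -> SS; B -> aa; H -> a; H -> iS.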